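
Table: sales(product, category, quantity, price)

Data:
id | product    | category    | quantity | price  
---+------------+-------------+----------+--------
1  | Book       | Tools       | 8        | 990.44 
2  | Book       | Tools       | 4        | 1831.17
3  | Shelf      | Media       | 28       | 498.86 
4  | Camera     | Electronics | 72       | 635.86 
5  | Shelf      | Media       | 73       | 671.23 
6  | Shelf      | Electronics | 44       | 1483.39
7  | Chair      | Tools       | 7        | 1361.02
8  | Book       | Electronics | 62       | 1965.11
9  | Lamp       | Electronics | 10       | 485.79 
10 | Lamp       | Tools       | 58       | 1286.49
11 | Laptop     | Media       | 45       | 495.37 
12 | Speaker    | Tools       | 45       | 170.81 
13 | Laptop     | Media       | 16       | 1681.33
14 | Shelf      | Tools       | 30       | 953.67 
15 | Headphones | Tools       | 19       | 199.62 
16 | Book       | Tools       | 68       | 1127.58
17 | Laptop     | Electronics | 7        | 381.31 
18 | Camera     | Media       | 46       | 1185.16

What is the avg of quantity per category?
SELECT category, AVG(quantity) as result
FROM sales
GROUP BY category

Result:
  Electronics: 39.00
  Media: 41.60
  Tools: 29.88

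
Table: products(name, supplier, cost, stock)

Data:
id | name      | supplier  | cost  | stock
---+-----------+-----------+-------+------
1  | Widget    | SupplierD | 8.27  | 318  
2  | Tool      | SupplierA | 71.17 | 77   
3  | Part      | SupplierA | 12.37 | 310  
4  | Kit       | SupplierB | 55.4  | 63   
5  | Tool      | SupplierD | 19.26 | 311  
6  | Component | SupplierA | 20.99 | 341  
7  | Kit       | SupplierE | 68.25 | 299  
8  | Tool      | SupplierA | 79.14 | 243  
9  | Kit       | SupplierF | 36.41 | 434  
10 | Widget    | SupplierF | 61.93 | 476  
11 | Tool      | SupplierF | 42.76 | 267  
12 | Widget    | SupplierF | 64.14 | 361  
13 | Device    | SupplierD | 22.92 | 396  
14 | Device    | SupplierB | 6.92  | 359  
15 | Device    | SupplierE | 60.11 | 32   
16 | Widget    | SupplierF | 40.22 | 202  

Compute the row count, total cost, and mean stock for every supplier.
SELECT supplier,
       COUNT(*) as cnt,
       SUM(cost) as total_cost,
       AVG(stock) as avg_stock
FROM products
GROUP BY supplier

Result:
  SupplierA: 4 records, 183.67 total cost, 242.75 avg stock
  SupplierB: 2 records, 62.32 total cost, 211.00 avg stock
  SupplierD: 3 records, 50.45 total cost, 341.67 avg stock
  SupplierE: 2 records, 128.36 total cost, 165.50 avg stock
  SupplierF: 5 records, 245.46 total cost, 348.00 avg stock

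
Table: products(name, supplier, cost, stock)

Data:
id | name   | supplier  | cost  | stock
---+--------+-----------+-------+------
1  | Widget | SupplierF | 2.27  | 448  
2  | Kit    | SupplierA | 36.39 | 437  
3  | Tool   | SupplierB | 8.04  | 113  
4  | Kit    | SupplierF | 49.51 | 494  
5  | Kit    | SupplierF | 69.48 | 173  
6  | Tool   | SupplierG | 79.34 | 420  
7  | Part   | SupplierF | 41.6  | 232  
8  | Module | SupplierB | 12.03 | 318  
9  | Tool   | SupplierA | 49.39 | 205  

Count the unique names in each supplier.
SELECT supplier, COUNT(DISTINCT name)
FROM products
GROUP BY supplier

Result:
  SupplierA: 2 distinct
  SupplierB: 2 distinct
  SupplierF: 3 distinct
  SupplierG: 1 distinct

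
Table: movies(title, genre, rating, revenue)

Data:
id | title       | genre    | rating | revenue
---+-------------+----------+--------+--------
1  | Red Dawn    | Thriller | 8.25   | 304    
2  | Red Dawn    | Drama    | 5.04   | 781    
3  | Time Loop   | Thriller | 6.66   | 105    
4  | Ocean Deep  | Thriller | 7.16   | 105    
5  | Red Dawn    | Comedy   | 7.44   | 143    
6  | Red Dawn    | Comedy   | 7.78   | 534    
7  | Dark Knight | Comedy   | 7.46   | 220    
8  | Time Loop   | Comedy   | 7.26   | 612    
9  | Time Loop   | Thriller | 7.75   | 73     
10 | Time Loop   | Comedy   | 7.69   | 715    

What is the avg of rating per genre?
SELECT genre, AVG(rating) as result
FROM movies
GROUP BY genre

Result:
  Comedy: 7.53
  Drama: 5.04
  Thriller: 7.46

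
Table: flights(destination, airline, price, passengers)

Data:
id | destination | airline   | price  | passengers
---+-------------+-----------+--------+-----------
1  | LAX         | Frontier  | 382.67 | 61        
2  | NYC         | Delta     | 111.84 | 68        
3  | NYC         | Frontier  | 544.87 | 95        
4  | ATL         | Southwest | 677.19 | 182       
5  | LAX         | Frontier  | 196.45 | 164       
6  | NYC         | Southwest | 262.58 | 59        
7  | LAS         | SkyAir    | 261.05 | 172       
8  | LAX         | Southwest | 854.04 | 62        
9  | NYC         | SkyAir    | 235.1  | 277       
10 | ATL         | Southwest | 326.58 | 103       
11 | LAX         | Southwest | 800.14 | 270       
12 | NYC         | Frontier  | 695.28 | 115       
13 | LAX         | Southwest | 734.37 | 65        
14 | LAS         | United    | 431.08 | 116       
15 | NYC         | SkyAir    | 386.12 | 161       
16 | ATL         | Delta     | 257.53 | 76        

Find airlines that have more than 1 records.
SELECT airline, COUNT(*) as cnt
FROM flights
GROUP BY airline
HAVING COUNT(*) > 1

Result:
  Delta: 2
  Frontier: 4
  SkyAir: 3
  Southwest: 6

Note: HAVING filters groups after aggregation, WHERE filters rows before.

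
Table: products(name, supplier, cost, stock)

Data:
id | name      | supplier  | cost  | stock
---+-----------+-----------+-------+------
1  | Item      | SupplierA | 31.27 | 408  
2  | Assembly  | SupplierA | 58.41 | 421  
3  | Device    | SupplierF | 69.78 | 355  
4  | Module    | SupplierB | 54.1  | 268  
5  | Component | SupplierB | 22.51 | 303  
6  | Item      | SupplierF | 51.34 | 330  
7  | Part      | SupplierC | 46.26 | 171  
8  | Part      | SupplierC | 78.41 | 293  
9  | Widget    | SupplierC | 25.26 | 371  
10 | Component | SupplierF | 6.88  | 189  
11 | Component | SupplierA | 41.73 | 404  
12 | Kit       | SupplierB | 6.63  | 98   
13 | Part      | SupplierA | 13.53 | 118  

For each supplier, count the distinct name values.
SELECT supplier, COUNT(DISTINCT name)
FROM products
GROUP BY supplier

Result:
  SupplierA: 4 distinct
  SupplierB: 3 distinct
  SupplierC: 2 distinct
  SupplierF: 3 distinct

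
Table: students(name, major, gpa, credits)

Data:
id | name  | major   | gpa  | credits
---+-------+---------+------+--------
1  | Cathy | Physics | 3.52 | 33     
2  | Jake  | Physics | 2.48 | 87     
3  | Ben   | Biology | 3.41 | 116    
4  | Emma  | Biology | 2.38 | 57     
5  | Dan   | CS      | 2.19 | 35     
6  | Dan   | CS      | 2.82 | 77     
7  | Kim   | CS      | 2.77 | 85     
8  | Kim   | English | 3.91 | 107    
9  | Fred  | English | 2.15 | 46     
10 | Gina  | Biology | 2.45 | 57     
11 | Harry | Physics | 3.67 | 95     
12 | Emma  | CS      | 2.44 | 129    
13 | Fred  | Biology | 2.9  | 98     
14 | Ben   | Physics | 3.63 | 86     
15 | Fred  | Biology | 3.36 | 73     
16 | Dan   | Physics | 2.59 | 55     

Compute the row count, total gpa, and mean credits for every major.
SELECT major,
       COUNT(*) as cnt,
       SUM(gpa) as total_gpa,
       AVG(credits) as avg_credits
FROM students
GROUP BY major

Result:
  Biology: 5 records, 14.50 total gpa, 80.20 avg credits
  CS: 4 records, 10.22 total gpa, 81.50 avg credits
  English: 2 records, 6.06 total gpa, 76.50 avg credits
  Physics: 5 records, 15.89 total gpa, 71.20 avg credits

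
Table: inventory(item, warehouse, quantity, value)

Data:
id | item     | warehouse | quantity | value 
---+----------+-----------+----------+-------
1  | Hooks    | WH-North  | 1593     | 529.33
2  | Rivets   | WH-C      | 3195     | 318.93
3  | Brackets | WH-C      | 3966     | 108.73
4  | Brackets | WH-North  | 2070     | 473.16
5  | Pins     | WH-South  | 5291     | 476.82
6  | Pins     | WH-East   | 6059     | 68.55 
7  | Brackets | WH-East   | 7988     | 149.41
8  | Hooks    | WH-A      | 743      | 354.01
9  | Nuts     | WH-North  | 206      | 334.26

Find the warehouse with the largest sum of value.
SELECT warehouse, SUM(value) as val
FROM inventory
GROUP BY warehouse
ORDER BY val DESC
LIMIT 1

Result: WH-North with sum(value) = 1336.75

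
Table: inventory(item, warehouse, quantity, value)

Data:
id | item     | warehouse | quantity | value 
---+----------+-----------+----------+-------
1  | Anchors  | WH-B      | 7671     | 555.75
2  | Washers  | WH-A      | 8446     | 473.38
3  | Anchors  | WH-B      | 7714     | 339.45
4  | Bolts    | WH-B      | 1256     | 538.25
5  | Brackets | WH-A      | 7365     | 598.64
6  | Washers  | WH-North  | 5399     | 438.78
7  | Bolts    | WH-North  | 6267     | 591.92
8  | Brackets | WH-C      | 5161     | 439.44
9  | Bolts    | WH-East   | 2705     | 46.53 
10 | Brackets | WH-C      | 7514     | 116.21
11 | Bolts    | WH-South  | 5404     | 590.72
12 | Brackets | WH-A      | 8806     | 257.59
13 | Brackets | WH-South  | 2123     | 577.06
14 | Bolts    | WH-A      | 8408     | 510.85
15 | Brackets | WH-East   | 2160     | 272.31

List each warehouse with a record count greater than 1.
SELECT warehouse, COUNT(*) as cnt
FROM inventory
GROUP BY warehouse
HAVING COUNT(*) > 1

Result:
  WH-A: 4
  WH-B: 3
  WH-C: 2
  WH-East: 2
  WH-North: 2
  WH-South: 2

Note: HAVING filters groups after aggregation, WHERE filters rows before.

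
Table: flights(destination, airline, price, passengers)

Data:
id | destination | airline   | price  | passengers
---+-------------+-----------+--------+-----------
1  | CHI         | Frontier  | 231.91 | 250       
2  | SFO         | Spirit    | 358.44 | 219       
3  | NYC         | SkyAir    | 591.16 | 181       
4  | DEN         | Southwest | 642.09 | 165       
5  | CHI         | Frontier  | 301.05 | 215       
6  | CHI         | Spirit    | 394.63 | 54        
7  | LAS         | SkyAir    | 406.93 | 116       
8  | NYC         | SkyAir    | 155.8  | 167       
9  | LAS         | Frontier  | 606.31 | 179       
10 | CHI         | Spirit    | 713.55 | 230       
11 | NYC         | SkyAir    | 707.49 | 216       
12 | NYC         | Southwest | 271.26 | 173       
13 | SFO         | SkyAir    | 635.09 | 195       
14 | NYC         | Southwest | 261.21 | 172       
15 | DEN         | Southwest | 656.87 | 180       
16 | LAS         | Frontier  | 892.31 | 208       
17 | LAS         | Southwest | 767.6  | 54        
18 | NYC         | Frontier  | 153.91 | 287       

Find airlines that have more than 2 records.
SELECT airline, COUNT(*) as cnt
FROM flights
GROUP BY airline
HAVING COUNT(*) > 2

Result:
  Frontier: 5
  SkyAir: 5
  Southwest: 5
  Spirit: 3

Note: HAVING filters groups after aggregation, WHERE filters rows before.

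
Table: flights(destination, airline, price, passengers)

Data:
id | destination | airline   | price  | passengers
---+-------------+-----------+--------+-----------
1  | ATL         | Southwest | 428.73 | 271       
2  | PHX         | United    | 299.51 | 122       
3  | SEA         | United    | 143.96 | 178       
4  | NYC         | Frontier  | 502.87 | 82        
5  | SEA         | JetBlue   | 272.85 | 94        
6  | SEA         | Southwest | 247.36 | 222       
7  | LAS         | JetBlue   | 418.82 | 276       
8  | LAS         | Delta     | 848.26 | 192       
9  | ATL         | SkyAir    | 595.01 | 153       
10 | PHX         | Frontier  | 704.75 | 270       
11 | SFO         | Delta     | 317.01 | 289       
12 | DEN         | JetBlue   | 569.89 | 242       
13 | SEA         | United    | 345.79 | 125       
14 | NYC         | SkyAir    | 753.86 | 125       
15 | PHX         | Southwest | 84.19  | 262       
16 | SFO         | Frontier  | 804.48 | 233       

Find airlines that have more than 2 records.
SELECT airline, COUNT(*) as cnt
FROM flights
GROUP BY airline
HAVING COUNT(*) > 2

Result:
  Frontier: 3
  JetBlue: 3
  Southwest: 3
  United: 3

Note: HAVING filters groups after aggregation, WHERE filters rows before.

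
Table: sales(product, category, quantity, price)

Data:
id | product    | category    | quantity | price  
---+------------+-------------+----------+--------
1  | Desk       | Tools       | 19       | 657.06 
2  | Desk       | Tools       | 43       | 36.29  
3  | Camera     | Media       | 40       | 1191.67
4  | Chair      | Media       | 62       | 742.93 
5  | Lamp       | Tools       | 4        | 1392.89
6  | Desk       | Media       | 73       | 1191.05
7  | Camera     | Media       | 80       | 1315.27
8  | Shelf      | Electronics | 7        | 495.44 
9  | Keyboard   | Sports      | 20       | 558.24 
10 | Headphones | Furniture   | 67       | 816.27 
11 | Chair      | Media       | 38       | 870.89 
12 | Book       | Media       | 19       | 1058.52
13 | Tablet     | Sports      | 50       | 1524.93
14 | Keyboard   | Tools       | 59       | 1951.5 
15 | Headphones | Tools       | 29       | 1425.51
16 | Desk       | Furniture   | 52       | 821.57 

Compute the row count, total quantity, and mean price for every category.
SELECT category,
       COUNT(*) as cnt,
       SUM(quantity) as total_quantity,
       AVG(price) as avg_price
FROM sales
GROUP BY category

Result:
  Electronics: 1 records, 7 total quantity, 495.44 avg price
  Furniture: 2 records, 119 total quantity, 818.92 avg price
  Media: 6 records, 312 total quantity, 1061.72 avg price
  Sports: 2 records, 70 total quantity, 1041.59 avg price
  Tools: 5 records, 154 total quantity, 1092.65 avg price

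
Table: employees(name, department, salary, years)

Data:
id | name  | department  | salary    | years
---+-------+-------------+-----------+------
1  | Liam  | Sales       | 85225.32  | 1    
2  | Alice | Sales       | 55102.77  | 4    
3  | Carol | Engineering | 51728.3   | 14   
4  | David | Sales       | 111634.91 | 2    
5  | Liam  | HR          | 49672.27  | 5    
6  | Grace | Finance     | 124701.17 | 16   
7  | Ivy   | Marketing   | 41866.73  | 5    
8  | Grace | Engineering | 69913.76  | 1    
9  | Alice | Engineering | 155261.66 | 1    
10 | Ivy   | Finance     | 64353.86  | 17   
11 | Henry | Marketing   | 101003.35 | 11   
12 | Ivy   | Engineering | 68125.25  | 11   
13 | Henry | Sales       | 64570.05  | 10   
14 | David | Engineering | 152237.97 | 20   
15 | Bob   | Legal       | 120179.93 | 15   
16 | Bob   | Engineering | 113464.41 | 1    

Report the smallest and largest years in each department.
SELECT department, MIN(years), MAX(years)
FROM employees
GROUP BY department

Result:
  Engineering: min=1, max=20
  Finance: min=16, max=17
  HR: min=5, max=5
  Legal: min=15, max=15
  Marketing: min=5, max=11
  Sales: min=1, max=10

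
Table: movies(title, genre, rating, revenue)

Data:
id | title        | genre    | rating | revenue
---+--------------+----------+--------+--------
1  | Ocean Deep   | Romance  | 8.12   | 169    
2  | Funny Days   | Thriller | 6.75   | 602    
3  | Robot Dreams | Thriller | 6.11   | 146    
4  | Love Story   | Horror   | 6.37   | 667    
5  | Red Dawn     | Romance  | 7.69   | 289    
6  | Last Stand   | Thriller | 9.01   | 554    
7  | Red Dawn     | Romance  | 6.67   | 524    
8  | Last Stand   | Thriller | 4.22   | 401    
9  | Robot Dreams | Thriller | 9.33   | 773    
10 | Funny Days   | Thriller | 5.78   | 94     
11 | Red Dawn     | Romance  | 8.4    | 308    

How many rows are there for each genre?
SELECT genre, COUNT(*) as count
FROM movies
GROUP BY genre

Result:
  Horror: 1
  Romance: 4
  Thriller: 6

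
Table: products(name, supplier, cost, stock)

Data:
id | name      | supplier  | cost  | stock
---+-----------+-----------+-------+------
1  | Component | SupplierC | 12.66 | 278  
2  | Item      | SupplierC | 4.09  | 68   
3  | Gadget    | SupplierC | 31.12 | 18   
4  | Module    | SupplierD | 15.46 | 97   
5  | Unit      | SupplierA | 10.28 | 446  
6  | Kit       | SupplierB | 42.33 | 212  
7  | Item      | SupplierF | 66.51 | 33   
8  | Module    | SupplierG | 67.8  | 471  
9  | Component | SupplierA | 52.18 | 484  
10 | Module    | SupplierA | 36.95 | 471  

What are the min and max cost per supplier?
SELECT supplier, MIN(cost), MAX(cost)
FROM products
GROUP BY supplier

Result:
  SupplierA: min=10.28, max=52.18
  SupplierB: min=42.33, max=42.33
  SupplierC: min=4.09, max=31.12
  SupplierD: min=15.46, max=15.46
  SupplierF: min=66.51, max=66.51
  SupplierG: min=67.80, max=67.80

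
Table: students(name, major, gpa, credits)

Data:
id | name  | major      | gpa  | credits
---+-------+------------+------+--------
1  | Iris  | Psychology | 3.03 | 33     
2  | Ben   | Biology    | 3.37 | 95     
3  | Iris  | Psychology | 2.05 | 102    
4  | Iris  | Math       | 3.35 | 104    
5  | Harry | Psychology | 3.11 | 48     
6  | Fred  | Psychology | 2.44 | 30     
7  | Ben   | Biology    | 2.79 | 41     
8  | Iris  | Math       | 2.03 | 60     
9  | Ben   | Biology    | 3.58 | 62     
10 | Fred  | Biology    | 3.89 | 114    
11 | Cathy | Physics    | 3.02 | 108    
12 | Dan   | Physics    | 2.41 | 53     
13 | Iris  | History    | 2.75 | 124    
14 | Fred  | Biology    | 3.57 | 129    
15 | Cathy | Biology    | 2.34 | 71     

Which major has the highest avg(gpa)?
SELECT major, AVG(gpa) as val
FROM students
GROUP BY major
ORDER BY val DESC
LIMIT 1

Result: Biology with avg(gpa) = 3.26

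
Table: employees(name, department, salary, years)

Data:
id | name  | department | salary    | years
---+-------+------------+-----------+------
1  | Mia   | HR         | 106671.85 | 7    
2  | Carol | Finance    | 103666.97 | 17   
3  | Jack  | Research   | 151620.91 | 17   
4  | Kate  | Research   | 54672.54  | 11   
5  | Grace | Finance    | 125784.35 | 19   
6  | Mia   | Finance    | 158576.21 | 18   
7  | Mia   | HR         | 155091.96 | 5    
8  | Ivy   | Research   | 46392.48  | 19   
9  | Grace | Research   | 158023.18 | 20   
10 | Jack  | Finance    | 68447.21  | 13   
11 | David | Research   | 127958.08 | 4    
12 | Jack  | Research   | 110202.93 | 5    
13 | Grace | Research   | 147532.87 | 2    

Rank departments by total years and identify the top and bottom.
SELECT department, SUM(years)
FROM employees
GROUP BY department
ORDER BY SUM(years)

All groups:
  HR: 12
  Finance: 67
  Research: 78

Highest: Research (78)
Lowest: HR (12)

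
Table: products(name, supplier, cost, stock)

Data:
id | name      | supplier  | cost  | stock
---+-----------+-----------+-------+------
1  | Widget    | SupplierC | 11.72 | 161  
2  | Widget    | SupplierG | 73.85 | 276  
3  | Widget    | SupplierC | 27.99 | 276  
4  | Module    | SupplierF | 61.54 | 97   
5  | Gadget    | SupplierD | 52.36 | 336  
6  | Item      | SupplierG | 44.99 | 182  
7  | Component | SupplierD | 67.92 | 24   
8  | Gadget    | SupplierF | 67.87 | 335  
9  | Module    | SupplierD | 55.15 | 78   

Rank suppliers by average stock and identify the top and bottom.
SELECT supplier, AVG(stock)
FROM products
GROUP BY supplier
ORDER BY AVG(stock)

All groups:
  SupplierD: 146.00
  SupplierF: 216.00
  SupplierC: 218.50
  SupplierG: 229.00

Highest: SupplierG (229.00)
Lowest: SupplierD (146.00)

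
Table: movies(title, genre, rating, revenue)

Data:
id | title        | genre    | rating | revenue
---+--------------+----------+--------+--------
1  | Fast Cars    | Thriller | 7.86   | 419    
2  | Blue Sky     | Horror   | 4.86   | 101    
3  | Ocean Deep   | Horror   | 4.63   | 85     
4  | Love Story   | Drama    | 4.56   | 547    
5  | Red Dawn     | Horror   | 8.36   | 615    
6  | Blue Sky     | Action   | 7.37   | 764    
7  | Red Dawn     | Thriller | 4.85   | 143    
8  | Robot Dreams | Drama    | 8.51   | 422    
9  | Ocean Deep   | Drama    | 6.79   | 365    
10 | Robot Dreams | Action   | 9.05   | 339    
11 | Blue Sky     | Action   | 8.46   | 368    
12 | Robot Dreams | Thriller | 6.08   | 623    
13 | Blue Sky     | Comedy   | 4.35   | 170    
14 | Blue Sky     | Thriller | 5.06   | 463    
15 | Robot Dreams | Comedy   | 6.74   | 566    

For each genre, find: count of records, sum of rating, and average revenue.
SELECT genre,
       COUNT(*) as cnt,
       SUM(rating) as total_rating,
       AVG(revenue) as avg_revenue
FROM movies
GROUP BY genre

Result:
  Action: 3 records, 24.88 total rating, 490.33 avg revenue
  Comedy: 2 records, 11.09 total rating, 368.00 avg revenue
  Drama: 3 records, 19.86 total rating, 444.67 avg revenue
  Horror: 3 records, 17.85 total rating, 267.00 avg revenue
  Thriller: 4 records, 23.85 total rating, 412.00 avg revenue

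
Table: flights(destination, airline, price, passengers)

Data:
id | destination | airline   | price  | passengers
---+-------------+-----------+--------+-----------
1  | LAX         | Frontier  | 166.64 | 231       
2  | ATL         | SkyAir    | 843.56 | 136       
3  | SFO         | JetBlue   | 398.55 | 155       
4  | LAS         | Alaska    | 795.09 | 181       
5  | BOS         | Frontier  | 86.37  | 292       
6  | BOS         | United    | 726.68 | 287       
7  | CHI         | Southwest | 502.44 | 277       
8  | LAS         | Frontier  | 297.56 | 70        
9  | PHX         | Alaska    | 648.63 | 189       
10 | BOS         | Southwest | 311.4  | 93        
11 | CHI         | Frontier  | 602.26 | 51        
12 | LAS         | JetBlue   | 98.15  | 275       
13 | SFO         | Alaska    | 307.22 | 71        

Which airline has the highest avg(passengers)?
SELECT airline, AVG(passengers) as val
FROM flights
GROUP BY airline
ORDER BY val DESC
LIMIT 1

Result: United with avg(passengers) = 287.00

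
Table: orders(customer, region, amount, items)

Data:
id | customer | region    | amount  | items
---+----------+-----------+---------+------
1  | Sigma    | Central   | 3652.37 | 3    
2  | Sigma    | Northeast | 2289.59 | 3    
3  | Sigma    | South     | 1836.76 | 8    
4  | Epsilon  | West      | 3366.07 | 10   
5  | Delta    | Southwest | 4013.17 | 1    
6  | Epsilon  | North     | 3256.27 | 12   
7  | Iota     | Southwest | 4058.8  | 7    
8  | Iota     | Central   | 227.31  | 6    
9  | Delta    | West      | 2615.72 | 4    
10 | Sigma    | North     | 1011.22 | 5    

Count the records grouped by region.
SELECT region, COUNT(*) as count
FROM orders
GROUP BY region

Result:
  Central: 2
  North: 2
  Northeast: 1
  South: 1
  Southwest: 2
  West: 2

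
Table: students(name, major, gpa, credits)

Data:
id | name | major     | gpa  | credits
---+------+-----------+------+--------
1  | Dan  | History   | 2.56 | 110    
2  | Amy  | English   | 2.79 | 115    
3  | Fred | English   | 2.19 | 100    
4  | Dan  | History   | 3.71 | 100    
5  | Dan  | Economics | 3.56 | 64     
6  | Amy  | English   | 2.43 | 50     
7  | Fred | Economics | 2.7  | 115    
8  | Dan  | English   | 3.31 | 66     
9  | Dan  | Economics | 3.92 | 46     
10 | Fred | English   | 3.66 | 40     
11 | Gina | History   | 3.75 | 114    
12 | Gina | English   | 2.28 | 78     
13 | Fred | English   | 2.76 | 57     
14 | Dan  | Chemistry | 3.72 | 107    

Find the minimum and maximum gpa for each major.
SELECT major, MIN(gpa), MAX(gpa)
FROM students
GROUP BY major

Result:
  Chemistry: min=3.72, max=3.72
  Economics: min=2.70, max=3.92
  English: min=2.19, max=3.66
  History: min=2.56, max=3.75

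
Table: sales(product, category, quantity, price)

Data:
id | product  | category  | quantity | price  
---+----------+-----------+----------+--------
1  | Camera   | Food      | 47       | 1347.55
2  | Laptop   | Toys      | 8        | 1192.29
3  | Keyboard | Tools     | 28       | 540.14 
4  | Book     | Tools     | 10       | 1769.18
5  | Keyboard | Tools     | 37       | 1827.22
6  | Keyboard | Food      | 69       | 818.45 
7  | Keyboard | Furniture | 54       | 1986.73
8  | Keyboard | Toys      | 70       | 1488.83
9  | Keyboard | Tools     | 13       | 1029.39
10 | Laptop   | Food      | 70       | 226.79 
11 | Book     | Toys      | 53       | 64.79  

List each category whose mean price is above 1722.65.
SELECT category, AVG(price)
FROM sales
GROUP BY category
HAVING AVG(price) > 1722.65

Result:
  Furniture: avg=1986.73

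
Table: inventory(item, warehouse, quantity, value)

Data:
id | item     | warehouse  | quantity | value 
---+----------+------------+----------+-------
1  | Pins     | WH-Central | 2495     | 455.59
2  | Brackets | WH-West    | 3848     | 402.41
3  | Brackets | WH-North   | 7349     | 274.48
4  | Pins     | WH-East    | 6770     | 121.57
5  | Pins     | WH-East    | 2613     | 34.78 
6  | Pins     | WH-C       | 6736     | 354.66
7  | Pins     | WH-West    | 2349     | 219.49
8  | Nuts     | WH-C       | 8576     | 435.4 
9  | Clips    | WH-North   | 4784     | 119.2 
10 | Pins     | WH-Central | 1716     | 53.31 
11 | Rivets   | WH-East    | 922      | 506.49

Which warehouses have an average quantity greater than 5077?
SELECT warehouse, AVG(quantity)
FROM inventory
GROUP BY warehouse
HAVING AVG(quantity) > 5077

Result:
  WH-C: avg=7656.00
  WH-North: avg=6066.50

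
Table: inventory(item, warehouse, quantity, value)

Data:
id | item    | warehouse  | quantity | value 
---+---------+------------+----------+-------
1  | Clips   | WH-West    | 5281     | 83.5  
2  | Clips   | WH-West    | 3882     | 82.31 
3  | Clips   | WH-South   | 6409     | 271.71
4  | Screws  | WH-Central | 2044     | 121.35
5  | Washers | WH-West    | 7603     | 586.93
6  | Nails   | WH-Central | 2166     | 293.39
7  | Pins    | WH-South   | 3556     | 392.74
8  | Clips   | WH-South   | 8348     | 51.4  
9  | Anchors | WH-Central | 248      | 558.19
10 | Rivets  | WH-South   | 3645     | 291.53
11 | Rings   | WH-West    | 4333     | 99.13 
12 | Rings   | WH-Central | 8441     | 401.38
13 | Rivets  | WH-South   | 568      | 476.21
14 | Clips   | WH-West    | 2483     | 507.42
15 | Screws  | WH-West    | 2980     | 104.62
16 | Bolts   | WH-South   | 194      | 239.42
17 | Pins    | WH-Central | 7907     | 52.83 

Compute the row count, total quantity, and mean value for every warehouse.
SELECT warehouse,
       COUNT(*) as cnt,
       SUM(quantity) as total_quantity,
       AVG(value) as avg_value
FROM inventory
GROUP BY warehouse

Result:
  WH-Central: 5 records, 20806 total quantity, 285.43 avg value
  WH-South: 6 records, 22720 total quantity, 287.17 avg value
  WH-West: 6 records, 26562 total quantity, 243.99 avg value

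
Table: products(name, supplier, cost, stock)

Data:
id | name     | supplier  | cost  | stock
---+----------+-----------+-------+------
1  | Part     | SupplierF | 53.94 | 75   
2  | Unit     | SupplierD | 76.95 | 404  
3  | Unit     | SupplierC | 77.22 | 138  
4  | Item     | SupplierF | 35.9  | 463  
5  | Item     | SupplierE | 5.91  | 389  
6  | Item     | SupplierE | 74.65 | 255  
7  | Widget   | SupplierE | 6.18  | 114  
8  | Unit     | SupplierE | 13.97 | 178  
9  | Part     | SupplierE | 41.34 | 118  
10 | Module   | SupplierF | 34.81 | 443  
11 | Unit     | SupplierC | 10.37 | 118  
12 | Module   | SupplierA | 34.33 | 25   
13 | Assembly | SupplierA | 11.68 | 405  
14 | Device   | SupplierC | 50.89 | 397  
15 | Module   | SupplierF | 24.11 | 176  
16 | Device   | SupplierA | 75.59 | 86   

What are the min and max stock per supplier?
SELECT supplier, MIN(stock), MAX(stock)
FROM products
GROUP BY supplier

Result:
  SupplierA: min=25, max=405
  SupplierC: min=118, max=397
  SupplierD: min=404, max=404
  SupplierE: min=114, max=389
  SupplierF: min=75, max=463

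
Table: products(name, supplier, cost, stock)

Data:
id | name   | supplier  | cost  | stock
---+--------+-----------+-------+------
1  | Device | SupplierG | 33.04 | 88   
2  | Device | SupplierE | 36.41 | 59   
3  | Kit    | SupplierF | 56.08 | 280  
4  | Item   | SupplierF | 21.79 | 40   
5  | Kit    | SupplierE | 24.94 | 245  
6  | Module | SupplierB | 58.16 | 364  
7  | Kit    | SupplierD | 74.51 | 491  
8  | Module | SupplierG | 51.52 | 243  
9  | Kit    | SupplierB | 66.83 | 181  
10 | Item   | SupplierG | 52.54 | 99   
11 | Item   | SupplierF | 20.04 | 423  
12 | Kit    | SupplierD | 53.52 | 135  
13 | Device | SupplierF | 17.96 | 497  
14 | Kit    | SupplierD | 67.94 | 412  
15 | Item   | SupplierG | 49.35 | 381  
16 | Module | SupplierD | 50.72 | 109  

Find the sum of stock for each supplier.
SELECT supplier, SUM(stock) as result
FROM products
GROUP BY supplier

Result:
  SupplierB: 545
  SupplierD: 1147
  SupplierE: 304
  SupplierF: 1240
  SupplierG: 811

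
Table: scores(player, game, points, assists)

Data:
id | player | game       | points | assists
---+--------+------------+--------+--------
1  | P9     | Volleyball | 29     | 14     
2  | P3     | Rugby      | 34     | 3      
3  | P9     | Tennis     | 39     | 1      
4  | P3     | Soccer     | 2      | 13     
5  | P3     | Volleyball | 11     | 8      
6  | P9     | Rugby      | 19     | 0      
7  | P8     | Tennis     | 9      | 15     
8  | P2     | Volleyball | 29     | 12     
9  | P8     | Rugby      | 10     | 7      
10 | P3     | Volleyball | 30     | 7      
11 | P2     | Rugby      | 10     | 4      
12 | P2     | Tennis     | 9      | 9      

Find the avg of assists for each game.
SELECT game, AVG(assists) as result
FROM scores
GROUP BY game

Result:
  Rugby: 3.50
  Soccer: 13.00
  Tennis: 8.33
  Volleyball: 10.25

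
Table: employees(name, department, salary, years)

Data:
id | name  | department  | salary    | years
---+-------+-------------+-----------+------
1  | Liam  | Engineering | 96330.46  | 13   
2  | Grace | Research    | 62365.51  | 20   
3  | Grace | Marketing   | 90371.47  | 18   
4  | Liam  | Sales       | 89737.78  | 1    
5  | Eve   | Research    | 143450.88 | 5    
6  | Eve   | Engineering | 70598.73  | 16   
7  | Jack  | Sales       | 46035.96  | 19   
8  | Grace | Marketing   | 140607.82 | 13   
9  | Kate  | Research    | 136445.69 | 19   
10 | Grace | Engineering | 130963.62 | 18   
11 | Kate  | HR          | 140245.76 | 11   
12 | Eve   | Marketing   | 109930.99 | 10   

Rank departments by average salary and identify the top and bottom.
SELECT department, AVG(salary)
FROM employees
GROUP BY department
ORDER BY AVG(salary)

All groups:
  Sales: 67886.87
  Engineering: 99297.60
  Marketing: 113636.76
  Research: 114087.36
  HR: 140245.76

Highest: HR (140245.76)
Lowest: Sales (67886.87)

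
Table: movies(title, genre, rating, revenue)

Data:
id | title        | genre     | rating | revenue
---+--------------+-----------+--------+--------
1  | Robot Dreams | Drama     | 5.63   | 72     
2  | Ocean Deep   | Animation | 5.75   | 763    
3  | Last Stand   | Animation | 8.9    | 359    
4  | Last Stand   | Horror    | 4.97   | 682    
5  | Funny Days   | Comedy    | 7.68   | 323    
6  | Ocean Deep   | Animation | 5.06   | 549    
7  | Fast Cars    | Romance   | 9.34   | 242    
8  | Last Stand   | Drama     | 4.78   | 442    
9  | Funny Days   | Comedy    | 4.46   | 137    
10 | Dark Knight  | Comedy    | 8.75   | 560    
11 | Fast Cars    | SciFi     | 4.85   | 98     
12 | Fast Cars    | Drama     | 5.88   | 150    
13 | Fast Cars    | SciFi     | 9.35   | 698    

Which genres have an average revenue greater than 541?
SELECT genre, AVG(revenue)
FROM movies
GROUP BY genre
HAVING AVG(revenue) > 541

Result:
  Animation: avg=557.00
  Horror: avg=682.00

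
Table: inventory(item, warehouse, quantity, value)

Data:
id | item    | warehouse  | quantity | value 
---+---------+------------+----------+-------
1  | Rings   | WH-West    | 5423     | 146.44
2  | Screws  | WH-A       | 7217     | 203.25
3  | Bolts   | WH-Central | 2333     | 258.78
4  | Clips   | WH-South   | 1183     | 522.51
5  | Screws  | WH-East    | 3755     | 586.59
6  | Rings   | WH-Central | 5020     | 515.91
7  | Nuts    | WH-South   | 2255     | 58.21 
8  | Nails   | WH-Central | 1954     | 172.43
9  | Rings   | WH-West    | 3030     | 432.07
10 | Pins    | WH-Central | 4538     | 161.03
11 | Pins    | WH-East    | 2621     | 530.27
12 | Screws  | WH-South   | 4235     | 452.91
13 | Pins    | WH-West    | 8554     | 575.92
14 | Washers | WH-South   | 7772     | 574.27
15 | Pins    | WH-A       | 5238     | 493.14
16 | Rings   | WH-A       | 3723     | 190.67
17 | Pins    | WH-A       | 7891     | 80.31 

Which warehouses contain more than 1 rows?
SELECT warehouse, COUNT(*) as cnt
FROM inventory
GROUP BY warehouse
HAVING COUNT(*) > 1

Result:
  WH-A: 4
  WH-Central: 4
  WH-East: 2
  WH-South: 4
  WH-West: 3

Note: HAVING filters groups after aggregation, WHERE filters rows before.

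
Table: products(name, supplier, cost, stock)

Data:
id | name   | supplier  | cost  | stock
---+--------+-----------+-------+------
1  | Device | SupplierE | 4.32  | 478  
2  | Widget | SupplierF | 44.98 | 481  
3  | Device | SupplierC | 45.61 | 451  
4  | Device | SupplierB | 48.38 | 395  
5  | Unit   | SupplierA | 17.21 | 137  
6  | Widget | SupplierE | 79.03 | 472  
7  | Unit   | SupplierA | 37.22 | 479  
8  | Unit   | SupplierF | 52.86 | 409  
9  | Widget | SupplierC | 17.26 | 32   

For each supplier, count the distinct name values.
SELECT supplier, COUNT(DISTINCT name)
FROM products
GROUP BY supplier

Result:
  SupplierA: 1 distinct
  SupplierB: 1 distinct
  SupplierC: 2 distinct
  SupplierE: 2 distinct
  SupplierF: 2 distinct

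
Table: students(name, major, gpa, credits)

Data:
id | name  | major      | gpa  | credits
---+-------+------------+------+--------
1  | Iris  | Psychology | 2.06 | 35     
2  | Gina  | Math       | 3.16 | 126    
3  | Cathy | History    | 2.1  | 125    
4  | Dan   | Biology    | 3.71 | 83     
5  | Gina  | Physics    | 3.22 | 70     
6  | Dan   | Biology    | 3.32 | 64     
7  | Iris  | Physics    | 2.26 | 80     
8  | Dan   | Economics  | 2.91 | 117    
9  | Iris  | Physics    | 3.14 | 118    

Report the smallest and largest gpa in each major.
SELECT major, MIN(gpa), MAX(gpa)
FROM students
GROUP BY major

Result:
  Biology: min=3.32, max=3.71
  Economics: min=2.91, max=2.91
  History: min=2.10, max=2.10
  Math: min=3.16, max=3.16
  Physics: min=2.26, max=3.22
  Psychology: min=2.06, max=2.06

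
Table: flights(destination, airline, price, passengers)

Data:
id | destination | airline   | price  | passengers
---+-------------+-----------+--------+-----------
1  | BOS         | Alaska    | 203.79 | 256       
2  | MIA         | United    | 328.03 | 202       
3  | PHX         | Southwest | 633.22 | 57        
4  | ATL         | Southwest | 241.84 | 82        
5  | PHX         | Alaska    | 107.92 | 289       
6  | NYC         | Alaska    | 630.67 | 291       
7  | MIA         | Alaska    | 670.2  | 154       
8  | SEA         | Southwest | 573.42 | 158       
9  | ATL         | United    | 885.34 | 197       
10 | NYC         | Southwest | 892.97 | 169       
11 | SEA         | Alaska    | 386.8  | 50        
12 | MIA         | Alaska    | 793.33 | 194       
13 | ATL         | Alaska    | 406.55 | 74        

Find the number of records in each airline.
SELECT airline, COUNT(*) as count
FROM flights
GROUP BY airline

Result:
  Alaska: 7
  Southwest: 4
  United: 2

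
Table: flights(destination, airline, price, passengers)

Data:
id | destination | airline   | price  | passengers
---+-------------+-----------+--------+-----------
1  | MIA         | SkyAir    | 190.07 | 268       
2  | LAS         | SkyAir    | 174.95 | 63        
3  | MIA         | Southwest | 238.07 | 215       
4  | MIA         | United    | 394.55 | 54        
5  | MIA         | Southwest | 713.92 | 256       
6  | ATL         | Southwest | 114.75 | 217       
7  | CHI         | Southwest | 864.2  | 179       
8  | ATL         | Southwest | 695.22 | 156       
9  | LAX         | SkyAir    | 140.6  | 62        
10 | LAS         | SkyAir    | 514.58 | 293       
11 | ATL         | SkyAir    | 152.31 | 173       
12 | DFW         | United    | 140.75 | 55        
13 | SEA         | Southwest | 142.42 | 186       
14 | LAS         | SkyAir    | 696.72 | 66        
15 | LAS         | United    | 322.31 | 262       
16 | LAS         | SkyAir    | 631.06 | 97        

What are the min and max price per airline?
SELECT airline, MIN(price), MAX(price)
FROM flights
GROUP BY airline

Result:
  SkyAir: min=140.60, max=696.72
  Southwest: min=114.75, max=864.20
  United: min=140.75, max=394.55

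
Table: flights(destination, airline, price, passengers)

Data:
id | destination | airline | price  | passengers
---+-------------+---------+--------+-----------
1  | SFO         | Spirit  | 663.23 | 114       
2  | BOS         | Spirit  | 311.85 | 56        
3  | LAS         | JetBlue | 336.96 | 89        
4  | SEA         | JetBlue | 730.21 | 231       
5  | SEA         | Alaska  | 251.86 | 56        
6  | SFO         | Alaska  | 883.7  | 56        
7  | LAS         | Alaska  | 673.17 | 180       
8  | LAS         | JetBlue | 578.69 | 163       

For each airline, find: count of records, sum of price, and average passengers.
SELECT airline,
       COUNT(*) as cnt,
       SUM(price) as total_price,
       AVG(passengers) as avg_passengers
FROM flights
GROUP BY airline

Result:
  Alaska: 3 records, 1808.73 total price, 97.33 avg passengers
  JetBlue: 3 records, 1645.86 total price, 161.00 avg passengers
  Spirit: 2 records, 975.08 total price, 85.00 avg passengers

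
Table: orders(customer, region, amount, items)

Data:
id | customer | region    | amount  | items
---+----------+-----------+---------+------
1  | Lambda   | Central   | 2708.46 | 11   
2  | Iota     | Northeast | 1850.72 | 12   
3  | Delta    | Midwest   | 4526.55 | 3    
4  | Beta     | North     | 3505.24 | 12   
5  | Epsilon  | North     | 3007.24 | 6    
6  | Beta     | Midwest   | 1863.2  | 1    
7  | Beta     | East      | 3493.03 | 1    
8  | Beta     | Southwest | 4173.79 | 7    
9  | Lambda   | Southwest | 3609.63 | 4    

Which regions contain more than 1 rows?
SELECT region, COUNT(*) as cnt
FROM orders
GROUP BY region
HAVING COUNT(*) > 1

Result:
  Midwest: 2
  North: 2
  Southwest: 2

Note: HAVING filters groups after aggregation, WHERE filters rows before.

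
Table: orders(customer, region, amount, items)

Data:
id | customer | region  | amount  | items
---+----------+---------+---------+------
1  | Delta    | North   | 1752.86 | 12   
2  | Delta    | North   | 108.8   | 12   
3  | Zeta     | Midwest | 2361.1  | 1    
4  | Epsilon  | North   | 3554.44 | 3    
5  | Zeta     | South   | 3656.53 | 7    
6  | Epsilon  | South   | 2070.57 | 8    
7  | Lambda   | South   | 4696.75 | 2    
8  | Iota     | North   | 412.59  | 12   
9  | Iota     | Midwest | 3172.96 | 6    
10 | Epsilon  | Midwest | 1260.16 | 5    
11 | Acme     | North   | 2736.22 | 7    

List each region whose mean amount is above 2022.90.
SELECT region, AVG(amount)
FROM orders
GROUP BY region
HAVING AVG(amount) > 2022.90

Result:
  Midwest: avg=2264.74
  South: avg=3474.62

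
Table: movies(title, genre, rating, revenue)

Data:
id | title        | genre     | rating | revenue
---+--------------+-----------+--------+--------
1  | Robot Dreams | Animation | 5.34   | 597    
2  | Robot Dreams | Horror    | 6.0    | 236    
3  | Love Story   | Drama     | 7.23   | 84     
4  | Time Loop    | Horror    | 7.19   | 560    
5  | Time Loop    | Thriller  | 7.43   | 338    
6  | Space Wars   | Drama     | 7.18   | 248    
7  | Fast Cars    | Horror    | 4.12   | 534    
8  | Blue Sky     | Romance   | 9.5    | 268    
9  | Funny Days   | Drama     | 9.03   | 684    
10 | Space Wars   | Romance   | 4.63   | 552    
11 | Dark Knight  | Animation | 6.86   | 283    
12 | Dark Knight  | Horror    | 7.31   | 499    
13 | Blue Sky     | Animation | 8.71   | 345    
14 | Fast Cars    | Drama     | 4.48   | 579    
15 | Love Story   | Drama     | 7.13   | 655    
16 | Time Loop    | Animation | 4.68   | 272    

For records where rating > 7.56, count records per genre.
SELECT genre, COUNT(*)
FROM movies
WHERE rating > 7.56
GROUP BY genre

Note: WHERE filters rows before grouping.

Result:
  Animation: 1
  Drama: 1
  Romance: 1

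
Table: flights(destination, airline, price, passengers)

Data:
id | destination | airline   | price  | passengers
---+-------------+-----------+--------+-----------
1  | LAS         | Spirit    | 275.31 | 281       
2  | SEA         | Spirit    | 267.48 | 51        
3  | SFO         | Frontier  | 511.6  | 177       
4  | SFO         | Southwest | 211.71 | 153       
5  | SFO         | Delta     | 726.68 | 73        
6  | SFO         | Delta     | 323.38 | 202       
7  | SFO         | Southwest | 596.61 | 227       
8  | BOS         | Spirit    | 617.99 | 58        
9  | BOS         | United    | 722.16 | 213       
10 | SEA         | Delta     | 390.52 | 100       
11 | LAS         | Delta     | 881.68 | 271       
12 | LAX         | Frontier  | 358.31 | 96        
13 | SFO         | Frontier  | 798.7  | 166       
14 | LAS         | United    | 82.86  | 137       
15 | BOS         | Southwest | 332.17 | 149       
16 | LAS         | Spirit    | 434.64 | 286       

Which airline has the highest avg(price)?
SELECT airline, AVG(price) as val
FROM flights
GROUP BY airline
ORDER BY val DESC
LIMIT 1

Result: Delta with avg(price) = 580.57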